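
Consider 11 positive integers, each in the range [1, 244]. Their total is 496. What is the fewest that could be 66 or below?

Let j be the number exceeding 66. Then the total is ≥ 67·j + 1·(11 − j) = 11 + 66j.
So 66j ≤ 485 and j ≤ 7; hence at least 11 − 7 = 4 are ≤ 66.
Exactly 4 works: 4 values at 1 and 7 at 67 total 473; raise one of the low values by 23 (still ≤ 66) to hit 496.

4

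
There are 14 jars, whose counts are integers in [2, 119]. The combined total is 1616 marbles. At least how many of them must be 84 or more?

Each value short of 84 is at most 83, costing at least 119 − 83 = 36 against the maximum total of 1666.
We can afford to lose at most 1666 − 1616 = 50, so at most ⌊50/36⌋ = 1 fall short, and at least 13 are ≥ 84.
Exactly 13 works: 13 values at 119 and 1 at 83 total 1630; lower one of the high values by 14 (still ≥ 84) to hit 1616.

13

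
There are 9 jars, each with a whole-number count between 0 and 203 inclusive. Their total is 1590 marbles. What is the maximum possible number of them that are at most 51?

1

Each value at 51 or below falls at least 203 − 51 = 152 short of the ceiling 203.
The ceiling total is 9 × 203 = 1827, and we need 1590, so at most ⌊(1827 − 1590)/152⌋ = 1 can be that low.
k = 1 is achieved by 1 value at 51 and 8 at 203, total 1675; lower one of the 203's by 85 (still > 51) to reach 1590.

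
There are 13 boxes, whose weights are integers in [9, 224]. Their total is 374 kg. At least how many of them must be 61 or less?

9

Let j be the number exceeding 61. Then the total is ≥ 62·j + 9·(13 − j) = 117 + 53j.
So 53j ≤ 257 and j ≤ 4; hence at least 13 − 4 = 9 are ≤ 61.
Exactly 9 works: 9 values at 9 and 4 at 62 total 329; raise one of the low values by 45 (still ≤ 61) to hit 374.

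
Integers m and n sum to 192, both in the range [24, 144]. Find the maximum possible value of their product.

9216

With m + n fixed, mn peaks when the two are closest together.
Taking m = 96 and n = 96 (both in [24, 144]) gives mn = 9216.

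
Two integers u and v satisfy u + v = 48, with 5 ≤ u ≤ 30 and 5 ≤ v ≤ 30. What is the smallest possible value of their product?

540

For a fixed sum, uv is smallest when u and v are as far apart as possible.
The extreme feasible split is u = 18, v = 30, giving uv = 540.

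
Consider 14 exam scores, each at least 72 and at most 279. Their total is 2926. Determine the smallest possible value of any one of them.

Minimizing one value means maximizing the remaining 13.
The other 13 can take up 13 × 279 = 3627 ≥ 2926 − 72, so one score can sit at its floor of 72.
Achievable: one at 72 and the other 13 totalling 2854, which fits since 13 × 72 ≤ 2854 ≤ 13 × 279.

72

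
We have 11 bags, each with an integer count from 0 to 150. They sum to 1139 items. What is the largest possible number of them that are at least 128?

8

With k values at 128 or above and the rest at least 0, the sum is at least 0 + 128k.
Since the sum is 1139, we need 128k ≤ 1139, i.e. k ≤ 8.
k = 8 is achieved by 8 values at 128 and 3 at 0, total 1024; add 115 to one value (staying below 128) to reach 1139.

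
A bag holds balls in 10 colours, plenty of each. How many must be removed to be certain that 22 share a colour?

You could draw 21 of every colour without reaching 22 of any — 210 in all.
One more forces 22 of some colour, so 210 + 1 = 211.

211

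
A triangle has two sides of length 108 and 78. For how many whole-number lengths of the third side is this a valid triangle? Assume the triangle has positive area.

The triangle inequality gives |108 − 78| < c < 108 + 78, i.e. 30 < c < 186.
So c can be any integer from 31 to 185: 155 values.

155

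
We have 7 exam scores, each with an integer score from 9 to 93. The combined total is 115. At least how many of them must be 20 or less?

Each value above 20 is at least 21, contributing at least 21 − 9 = 12 above the floor 9.
The sum exceeds the floor total 63 by 52, so at most ⌊52/12⌋ = 4 exceed 20, and at least 3 are ≤ 20.
Exactly 3 works: 3 values at 9 and 4 at 21 total 111; raise one of the low values by 4 (still ≤ 20) to hit 115.

3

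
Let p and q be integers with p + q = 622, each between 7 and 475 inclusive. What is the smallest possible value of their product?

pq = p(622 − p) is concave in p, so over [147, 475] it is minimized at an endpoint.
At the endpoint p = 147, q = 622 − 147 = 475, so pq = 147 × 475 = 69825.

69825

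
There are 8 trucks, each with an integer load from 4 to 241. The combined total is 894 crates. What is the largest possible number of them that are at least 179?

Suppose k of them are at least 179. Those contribute at least 179 each and the other 8 − k at least 4 each.
So the total is at least 179k + 4(8 − k) = 32 + 175k. This must be ≤ 894, giving k ≤ 4.
k = 4 is achieved by 4 values at 179 and 4 at 4, total 732; add 162 to one value (staying below 179) to reach 894.

4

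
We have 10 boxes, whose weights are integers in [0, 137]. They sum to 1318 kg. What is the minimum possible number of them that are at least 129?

Suppose at most 10 − j of them reach 129; then j values are ≤ 128 and the rest ≤ 137.
The total is then ≤ 128·j + 137·(10 − j) = 1370 − 9j. For this to be ≥ 1318 we need j ≤ 5, so at least 10 − 5 = 5 must reach 129.
Exactly 5 works: 5 values at 137 and 5 at 128 total 1325; lower one of the high values by 7 (still ≥ 129) to hit 1318.

5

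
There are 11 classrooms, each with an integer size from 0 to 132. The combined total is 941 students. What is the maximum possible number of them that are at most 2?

Suppose k of them are at most 2. Those contribute at most 2 each and the rest at most 132 each.
So the total is at most 2k + 132(11 − k) = 1452 − 130k. This must still be ≥ 941, so k ≤ 3.
k = 3 is achieved by 3 values at 2 and 8 at 132, total 1062; lower one of the 132's by 121 (still > 2) to reach 941.

3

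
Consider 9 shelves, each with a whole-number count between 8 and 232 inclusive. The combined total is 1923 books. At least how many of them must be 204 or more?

Suppose at most 9 − j of them reach 204; then j values are ≤ 203 and the rest ≤ 232.
The total is then ≤ 203·j + 232·(9 − j) = 2088 − 29j. For this to be ≥ 1923 we need j ≤ 5, so at least 9 − 5 = 4 must reach 204.
Exactly 4 works: 4 values at 232 and 5 at 203 total 1943; lower one of the high values by 20 (still ≥ 204) to hit 1923.

4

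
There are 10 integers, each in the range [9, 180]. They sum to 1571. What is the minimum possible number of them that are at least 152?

3

If only k of them are at least 152, the other 10 − k are at most 151, so the total is at most k·180 + (10 − k)·151.
This must reach 1571, so k·180 + (10 − k)·151 ≥ 1571, giving k ≥ 3.
Exactly 3 works: 3 values at 180 and 7 at 151 total 1597; lower one of the high values by 26 (still ≥ 152) to hit 1571.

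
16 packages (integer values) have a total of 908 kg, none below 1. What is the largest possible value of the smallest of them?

The 16 values sum to 908, so their minimum is at most ⌊908/16⌋ = 56.
Achievable: 4 of them at 56 and 12 at 57 total 908.

56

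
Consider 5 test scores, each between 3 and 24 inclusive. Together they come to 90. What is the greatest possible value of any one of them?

Maximizing one value means minimizing the remaining 4.
The other 4 contribute at least 4 × 3 = 12, leaving at most 90 − 12 = 78.
But each score is capped at 24, so the maximum is 24.
Achievable: one at 24 and the other 4 totalling 66, which fits since 4 × 3 ≤ 66 ≤ 4 × 24.

24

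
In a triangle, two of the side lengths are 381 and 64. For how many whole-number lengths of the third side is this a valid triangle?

127

The triangle inequality gives |381 − 64| < c < 381 + 64, i.e. 317 < c < 445.
So c can be any integer from 318 to 444: 127 values.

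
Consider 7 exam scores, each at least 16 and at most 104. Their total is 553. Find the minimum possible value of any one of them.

Minimizing one value means maximizing the remaining 6.
The other 6 can take up 6 × 104 = 624 ≥ 553 − 16, so one score can sit at its floor of 16.
Achievable: one at 16 and the other 6 totalling 537, which fits since 6 × 16 ≤ 537 ≤ 6 × 104.

16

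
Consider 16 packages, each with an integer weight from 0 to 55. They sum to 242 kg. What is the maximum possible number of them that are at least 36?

If k of the values are ≥ 36, the total is ≥ 36k + 0(16 − k).
Setting 36k + 0(16 − k) ≤ 242 gives 36k ≤ 242, so k ≤ 6.
k = 6 is achieved by 6 values at 36 and 10 at 0, total 216; add 26 to one value (staying below 36) to reach 242.

6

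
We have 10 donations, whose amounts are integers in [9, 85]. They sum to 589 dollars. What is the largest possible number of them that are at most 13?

Each value at 13 or below falls at least 85 − 13 = 72 short of the ceiling 85.
The ceiling total is 10 × 85 = 850, and we need 589, so at most ⌊(850 − 589)/72⌋ = 3 can be that low.
k = 3 is achieved by 3 values at 13 and 7 at 85, total 634; lower one of the 85's by 45 (still > 13) to reach 589.

3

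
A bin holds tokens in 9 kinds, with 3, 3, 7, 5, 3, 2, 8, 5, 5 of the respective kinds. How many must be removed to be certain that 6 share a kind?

In the worst case you take as many as possible of each kind without reaching 6: 3 + 3 + 5 + 5 + 3 + 2 + 5 + 5 + 5 = 36.
The next one must give 6 of some kind, so 36 + 1 = 37.

37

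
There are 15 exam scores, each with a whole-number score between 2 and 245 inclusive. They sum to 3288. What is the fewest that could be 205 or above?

6

If only k of them are at least 205, the other 15 − k are at most 204, so the total is at most k·245 + (15 − k)·204.
This must reach 3288, so k·245 + (15 − k)·204 ≥ 3288, giving k ≥ 6.
Exactly 6 works: 6 values at 245 and 9 at 204 total 3306; lower one of the high values by 18 (still ≥ 205) to hit 3288.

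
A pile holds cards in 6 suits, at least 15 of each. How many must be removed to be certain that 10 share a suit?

You could draw 9 of every suit without reaching 10 of any — 54 in all.
One more forces 10 of some suit, so 54 + 1 = 55.

55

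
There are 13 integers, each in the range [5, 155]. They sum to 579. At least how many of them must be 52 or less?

3

Let j be the number exceeding 52. Then the total is ≥ 53·j + 5·(13 − j) = 65 + 48j.
So 48j ≤ 514 and j ≤ 10; hence at least 13 − 10 = 3 are ≤ 52.
Exactly 3 works: 3 values at 5 and 10 at 53 total 545; raise one of the low values by 34 (still ≤ 52) to hit 579.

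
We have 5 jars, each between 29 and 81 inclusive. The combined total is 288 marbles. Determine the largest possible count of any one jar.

Maximizing one value means minimizing the remaining 4.
The other 4 contribute at least 4 × 29 = 116, leaving at most 288 − 116 = 172.
But each jar is capped at 81, so the maximum is 81.
Achievable: one at 81 and the other 4 totalling 207, which fits since 4 × 29 ≤ 207 ≤ 4 × 81.

81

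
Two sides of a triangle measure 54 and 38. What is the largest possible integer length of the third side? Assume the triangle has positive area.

91

The third side must be less than 54 + 38 = 92.
The largest integer below 92 is 91.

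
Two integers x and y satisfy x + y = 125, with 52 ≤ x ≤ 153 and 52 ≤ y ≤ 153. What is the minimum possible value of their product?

3796

For a fixed sum, xy is smallest when x and y are as far apart as possible.
The extreme feasible split is x = 52, y = 73, giving xy = 3796.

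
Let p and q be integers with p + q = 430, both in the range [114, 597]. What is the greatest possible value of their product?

46225

For a fixed sum, the product pq is largest when p and q are as close as possible.
Taking p = 215 and q = 215 (both in [114, 597]) gives pq = 46225.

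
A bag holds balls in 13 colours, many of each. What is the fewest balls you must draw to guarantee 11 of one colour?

You could draw 10 of every colour without reaching 11 of any — 130 in all.
One more forces 11 of some colour, so 130 + 1 = 131.

131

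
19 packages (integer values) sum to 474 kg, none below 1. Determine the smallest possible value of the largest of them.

25

The 19 values sum to 474, so their maximum is at least ⌈474/19⌉ = 25.
Achievable: 18 of them at 25 and 1 at 24 total 474.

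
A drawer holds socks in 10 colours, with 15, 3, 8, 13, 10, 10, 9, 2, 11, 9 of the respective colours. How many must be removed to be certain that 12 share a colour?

85

In the worst case you take as many as possible of each colour without reaching 12: 11 + 3 + 8 + 11 + 10 + 10 + 9 + 2 + 11 + 9 = 84.
The next one must give 12 of some colour, so 84 + 1 = 85.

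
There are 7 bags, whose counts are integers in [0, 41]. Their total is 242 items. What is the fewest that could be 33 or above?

Each value short of 33 is at most 32, costing at least 41 − 32 = 9 against the maximum total of 287.
We can afford to lose at most 287 − 242 = 45, so at most ⌊45/9⌋ = 5 fall short, and at least 2 are ≥ 33.
Exactly 2 works: 2 values at 41 and 5 at 32 total 242.

2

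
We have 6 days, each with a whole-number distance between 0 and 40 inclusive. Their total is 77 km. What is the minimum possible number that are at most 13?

Let j be the number exceeding 13. Then the total is ≥ 14·j + 0·(6 − j) = 0 + 14j.
So 14j ≤ 77 and j ≤ 5; hence at least 6 − 5 = 1 are ≤ 13.
Exactly 1 works: 1 value at 0 and 5 at 14 total 70; raise one of the low values by 7 (still ≤ 13) to hit 77.

1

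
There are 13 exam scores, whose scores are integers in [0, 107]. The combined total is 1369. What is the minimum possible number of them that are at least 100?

Each value short of 100 is at most 99, costing at least 107 − 99 = 8 against the maximum total of 1391.
We can afford to lose at most 1391 − 1369 = 22, so at most ⌊22/8⌋ = 2 fall short, and at least 11 are ≥ 100.
Exactly 11 works: 11 values at 107 and 2 at 99 total 1375; lower one of the high values by 6 (still ≥ 100) to hit 1369.

11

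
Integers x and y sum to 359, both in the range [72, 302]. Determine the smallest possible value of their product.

20664

xy = x(359 − x) is concave in x, so over [72, 287] it is minimized at an endpoint.
The extreme feasible split is x = 72, y = 287, giving xy = 20664.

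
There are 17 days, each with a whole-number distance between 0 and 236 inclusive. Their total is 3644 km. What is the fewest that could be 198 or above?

8

Each value short of 198 is at most 197, costing at least 236 − 197 = 39 against the maximum total of 4012.
We can afford to lose at most 4012 − 3644 = 368, so at most ⌊368/39⌋ = 9 fall short, and at least 8 are ≥ 198.
Exactly 8 works: 8 values at 236 and 9 at 197 total 3661; lower one of the high values by 17 (still ≥ 198) to hit 3644.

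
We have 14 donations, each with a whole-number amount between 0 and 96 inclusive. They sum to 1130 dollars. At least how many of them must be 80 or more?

2

If only k of them are at least 80, the other 14 − k are at most 79, so the total is at most k·96 + (14 − k)·79.
This must reach 1130, so k·96 + (14 − k)·79 ≥ 1130, giving k ≥ 2.
Exactly 2 works: 2 values at 96 and 12 at 79 total 1140; lower one of the high values by 10 (still ≥ 80) to hit 1130.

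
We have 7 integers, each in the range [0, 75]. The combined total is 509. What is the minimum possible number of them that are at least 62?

6

Each value short of 62 is at most 61, costing at least 75 − 61 = 14 against the maximum total of 525.
We can afford to lose at most 525 − 509 = 16, so at most ⌊16/14⌋ = 1 fall short, and at least 6 are ≥ 62.
Exactly 6 works: 6 values at 75 and 1 at 61 total 511; lower one of the high values by 2 (still ≥ 62) to hit 509.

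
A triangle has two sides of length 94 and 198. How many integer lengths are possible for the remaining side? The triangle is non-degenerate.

187

The triangle inequality gives |94 − 198| < c < 94 + 198, i.e. 104 < c < 292.
So c can be any integer from 105 to 291: 187 values.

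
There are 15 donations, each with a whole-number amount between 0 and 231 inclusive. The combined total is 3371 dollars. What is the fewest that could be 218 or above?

9

If only k of them are at least 218, the other 15 − k are at most 217, so the total is at most k·231 + (15 − k)·217.
This must reach 3371, so k·231 + (15 − k)·217 ≥ 3371, giving k ≥ 9.
Exactly 9 works: 9 values at 231 and 6 at 217 total 3381; lower one of the high values by 10 (still ≥ 218) to hit 3371.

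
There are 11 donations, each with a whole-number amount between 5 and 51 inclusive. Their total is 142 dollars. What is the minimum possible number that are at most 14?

3

If only k of them are at most 14, the other 11 − k are at least 15, so the total is at least (11 − k)·15 + k·5.
This is ≤ 142, so (11 − k)·15 + 5k ≤ 142, which gives k ≥ 3.
Exactly 3 works: 3 values at 5 and 8 at 15 total 135; raise one of the low values by 7 (still ≤ 14) to hit 142.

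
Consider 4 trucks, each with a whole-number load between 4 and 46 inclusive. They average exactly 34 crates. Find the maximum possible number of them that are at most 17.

1

The total is 4 × 34 = 136.
Each value at 17 or below falls at least 46 − 17 = 29 short of the ceiling 46.
The ceiling total is 4 × 46 = 184, and we need 136, so at most ⌊(184 − 136)/29⌋ = 1 can be that low.
k = 1 is achieved by 1 value at 17 and 3 at 46, total 155; lower one of the 46's by 19 (still > 17) to reach 136.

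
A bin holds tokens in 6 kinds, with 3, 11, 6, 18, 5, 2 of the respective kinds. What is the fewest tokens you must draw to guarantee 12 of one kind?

39

In the worst case you take as many as possible of each kind without reaching 12: 3 + 11 + 6 + 11 + 5 + 2 = 38.
The next one must give 12 of some kind, so 38 + 1 = 39.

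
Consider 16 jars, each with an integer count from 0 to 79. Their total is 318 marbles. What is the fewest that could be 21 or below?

Let j be the number exceeding 21. Then the total is ≥ 22·j + 0·(16 − j) = 0 + 22j.
So 22j ≤ 318 and j ≤ 14; hence at least 16 − 14 = 2 are ≤ 21.
Exactly 2 works: 2 values at 0 and 14 at 22 total 308; raise one of the low values by 10 (still ≤ 21) to hit 318.

2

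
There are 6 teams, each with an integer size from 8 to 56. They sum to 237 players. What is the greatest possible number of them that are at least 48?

With k values at 48 or above and the rest at least 8, the sum is at least 48 + 40k.
Since the sum is 237, we need 40k ≤ 189, i.e. k ≤ 4.
k = 4 is achieved by 4 values at 48 and 2 at 8, total 208; add 29 to one value (staying below 48) to reach 237.

4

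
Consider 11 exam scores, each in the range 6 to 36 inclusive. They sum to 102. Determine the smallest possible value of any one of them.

To make one score as small as possible, make the other 10 as large as possible.
The other 10 can take up 10 × 36 = 360 ≥ 102 − 6, so one score can sit at its floor of 6.
Achievable: one at 6 and the other 10 totalling 96, which fits since 10 × 6 ≤ 96 ≤ 10 × 36.

6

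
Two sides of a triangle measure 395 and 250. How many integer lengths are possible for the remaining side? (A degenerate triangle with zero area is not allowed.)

499

The triangle inequality gives |395 − 250| < c < 395 + 250, i.e. 145 < c < 645.
So c can be any integer from 146 to 644: 499 values.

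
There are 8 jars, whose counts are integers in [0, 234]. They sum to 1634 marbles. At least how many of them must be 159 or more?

5

Suppose at most 8 − j of them reach 159; then j values are ≤ 158 and the rest ≤ 234.
The total is then ≤ 158·j + 234·(8 − j) = 1872 − 76j. For this to be ≥ 1634 we need j ≤ 3, so at least 8 − 3 = 5 must reach 159.
Exactly 5 works: 5 values at 234 and 3 at 158 total 1644; lower one of the high values by 10 (still ≥ 159) to hit 1634.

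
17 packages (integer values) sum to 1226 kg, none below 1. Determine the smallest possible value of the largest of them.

Some value must be at least ⌈1226/17⌉ = 73, since 17 × 72 = 1224 < 1226.
Equality holds with 2 values of 73 and 15 values of 72.

73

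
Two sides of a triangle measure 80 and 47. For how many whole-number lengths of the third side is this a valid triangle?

93

The triangle inequality gives |80 − 47| < c < 80 + 47, i.e. 33 < c < 127.
So c can be any integer from 34 to 126: 93 values.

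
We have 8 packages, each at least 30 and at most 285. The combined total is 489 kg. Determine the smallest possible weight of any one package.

Minimizing one value means maximizing the remaining 7.
The other 7 can take up 7 × 285 = 1995 ≥ 489 − 30, so one package can sit at its floor of 30.
Achievable: one at 30 and the other 7 totalling 459, which fits since 7 × 30 ≤ 459 ≤ 7 × 285.

30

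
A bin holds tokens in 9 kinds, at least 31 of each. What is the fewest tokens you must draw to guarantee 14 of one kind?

You could draw 13 of every kind without reaching 14 of any — 117 in all.
One more forces 14 of some kind, so 117 + 1 = 118.

118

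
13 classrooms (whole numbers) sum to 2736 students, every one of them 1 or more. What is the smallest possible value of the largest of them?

The 13 values sum to 2736, so their maximum is at least ⌈2736/13⌉ = 211.
Taking 7 copies of 210 and 6 copies of 211 gives exactly 2736, so 211 is attained.

211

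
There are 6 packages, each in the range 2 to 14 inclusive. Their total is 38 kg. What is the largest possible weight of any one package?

To make one package as large as possible, make the other 5 as small as possible.
The other 5 contribute at least 5 × 2 = 10, leaving at most 38 − 10 = 28.
But each package is capped at 14, so the maximum is 14.
Achievable: one at 14 and the other 5 totalling 24, which fits since 5 × 2 ≤ 24 ≤ 5 × 14.

14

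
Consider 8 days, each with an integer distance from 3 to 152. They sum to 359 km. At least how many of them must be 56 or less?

2

Each value above 56 is at least 57, contributing at least 57 − 3 = 54 above the floor 3.
The sum exceeds the floor total 24 by 335, so at most ⌊335/54⌋ = 6 exceed 56, and at least 2 are ≤ 56.
Exactly 2 works: 2 values at 3 and 6 at 57 total 348; raise one of the low values by 11 (still ≤ 56) to hit 359.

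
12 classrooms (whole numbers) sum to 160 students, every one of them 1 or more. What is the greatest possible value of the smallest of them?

13

The average is 160/12 < 14, so some value is ≤ 13.
Taking 8 copies of 13 and 4 copies of 14 gives exactly 160, so 13 is attained.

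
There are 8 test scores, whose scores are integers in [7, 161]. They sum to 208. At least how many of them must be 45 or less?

5

If only k of them are at most 45, the other 8 − k are at least 46, so the total is at least (8 − k)·46 + k·7.
This is ≤ 208, so (8 − k)·46 + 7k ≤ 208, which gives k ≥ 5.
Exactly 5 works: 5 values at 7 and 3 at 46 total 173; raise one of the low values by 35 (still ≤ 45) to hit 208.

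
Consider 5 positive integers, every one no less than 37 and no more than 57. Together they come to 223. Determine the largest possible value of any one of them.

To make one integer as large as possible, make the other 4 as small as possible.
The other 4 contribute at least 4 × 37 = 148, leaving at most 223 − 148 = 75.
But each integer is capped at 57, so the maximum is 57.
Achievable: one at 57 and the other 4 totalling 166, which fits since 4 × 37 ≤ 166 ≤ 4 × 57.

57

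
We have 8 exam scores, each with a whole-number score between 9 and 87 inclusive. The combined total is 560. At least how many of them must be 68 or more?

2

Suppose at most 8 − j of them reach 68; then j values are ≤ 67 and the rest ≤ 87.
The total is then ≤ 67·j + 87·(8 − j) = 696 − 20j. For this to be ≥ 560 we need j ≤ 6, so at least 8 − 6 = 2 must reach 68.
Exactly 2 works: 2 values at 87 and 6 at 67 total 576; lower one of the high values by 16 (still ≥ 68) to hit 560.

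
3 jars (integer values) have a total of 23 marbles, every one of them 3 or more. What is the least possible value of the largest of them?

8

Some value must be at least ⌈23/3⌉ = 8, since 3 × 7 = 21 < 23.
Taking 1 copy of 7 and 2 copies of 8 gives exactly 23, so 8 is attained.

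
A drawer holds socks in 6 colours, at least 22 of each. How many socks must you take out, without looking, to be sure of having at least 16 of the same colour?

91

In the worst case you draw 15 of each of the 6 colours: 6 × 15 = 90.
One more forces 16 of some colour, so 90 + 1 = 91.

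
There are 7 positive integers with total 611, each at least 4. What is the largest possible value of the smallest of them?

87

The average is 611/7 < 88, so some value is ≤ 87.
Achievable: 5 of them at 87 and 2 at 88 total 611.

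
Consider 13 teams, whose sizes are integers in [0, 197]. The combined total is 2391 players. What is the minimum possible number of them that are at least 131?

Each value short of 131 is at most 130, costing at least 197 − 130 = 67 against the maximum total of 2561.
We can afford to lose at most 2561 − 2391 = 170, so at most ⌊170/67⌋ = 2 fall short, and at least 11 are ≥ 131.
Exactly 11 works: 11 values at 197 and 2 at 130 total 2427; lower one of the high values by 36 (still ≥ 131) to hit 2391.

11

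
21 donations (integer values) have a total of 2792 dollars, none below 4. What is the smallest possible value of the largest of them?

133

If every one of the 21 were at most 132, the total would be at most 21 × 132 = 2772 < 2792.
Equality holds with 20 values of 133 and 1 value of 132.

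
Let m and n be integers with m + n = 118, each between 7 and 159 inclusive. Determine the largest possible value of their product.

3481

mn = m(118 − m) is maximized when m is as near 118/2 as the bounds allow.
Taking m = 59 and n = 59 (both in [7, 159]) gives mn = 3481.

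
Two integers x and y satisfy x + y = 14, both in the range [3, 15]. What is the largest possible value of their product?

For a fixed sum, the product xy is largest when x and y are as close as possible.
Taking x = 7 and y = 7 (both in [3, 15]) gives xy = 49.

49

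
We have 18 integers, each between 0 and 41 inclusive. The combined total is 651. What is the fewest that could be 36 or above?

4

Suppose at most 18 − j of them reach 36; then j values are ≤ 35 and the rest ≤ 41.
The total is then ≤ 35·j + 41·(18 − j) = 738 − 6j. For this to be ≥ 651 we need j ≤ 14, so at least 18 − 14 = 4 must reach 36.
Exactly 4 works: 4 values at 41 and 14 at 35 total 654; lower one of the high values by 3 (still ≥ 36) to hit 651.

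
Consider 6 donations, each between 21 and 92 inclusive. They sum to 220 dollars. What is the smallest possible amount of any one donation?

To make one donation as small as possible, make the other 5 as large as possible.
The other 5 can take up 5 × 92 = 460 ≥ 220 − 21, so one donation can sit at its floor of 21.
Achievable: one at 21 and the other 5 totalling 199, which fits since 5 × 21 ≤ 199 ≤ 5 × 92.

21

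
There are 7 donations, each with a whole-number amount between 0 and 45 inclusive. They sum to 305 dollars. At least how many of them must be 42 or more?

5

Suppose at most 7 − j of them reach 42; then j values are ≤ 41 and the rest ≤ 45.
The total is then ≤ 41·j + 45·(7 − j) = 315 − 4j. For this to be ≥ 305 we need j ≤ 2, so at least 7 − 2 = 5 must reach 42.
Exactly 5 works: 5 values at 45 and 2 at 41 total 307; lower one of the high values by 2 (still ≥ 42) to hit 305.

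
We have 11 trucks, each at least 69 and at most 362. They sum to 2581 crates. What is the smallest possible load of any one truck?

Minimizing one value means maximizing the remaining 10.
The other 10 can take up 10 × 362 = 3620 ≥ 2581 − 69, so one truck can sit at its floor of 69.
Achievable: one at 69 and the other 10 totalling 2512, which fits since 10 × 69 ≤ 2512 ≤ 10 × 362.

69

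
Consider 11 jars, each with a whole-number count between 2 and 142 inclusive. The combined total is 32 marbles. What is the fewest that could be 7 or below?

10

Each value above 7 is at least 8, contributing at least 8 − 2 = 6 above the floor 2.
The sum exceeds the floor total 22 by 10, so at most ⌊10/6⌋ = 1 exceed 7, and at least 10 are ≤ 7.
Exactly 10 works: 10 values at 2 and 1 at 8 total 28; raise one of the low values by 4 (still ≤ 7) to hit 32.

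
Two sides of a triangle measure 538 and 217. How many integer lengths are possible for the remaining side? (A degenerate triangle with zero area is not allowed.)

433

The triangle inequality gives |538 − 217| < c < 538 + 217, i.e. 321 < c < 755.
So c can be any integer from 322 to 754: 433 values.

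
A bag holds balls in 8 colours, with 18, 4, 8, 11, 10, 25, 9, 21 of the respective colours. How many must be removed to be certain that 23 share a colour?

104

In the worst case you take as many as possible of each colour without reaching 23: 18 + 4 + 8 + 11 + 10 + 22 + 9 + 21 = 103.
The next one must give 23 of some colour, so 103 + 1 = 104.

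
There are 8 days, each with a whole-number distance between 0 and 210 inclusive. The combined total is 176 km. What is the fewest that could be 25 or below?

2

Each value above 25 is at least 26, contributing at least 26 − 0 = 26 above the floor 0.
The sum exceeds the floor total 0 by 176, so at most ⌊176/26⌋ = 6 exceed 25, and at least 2 are ≤ 25.
Exactly 2 works: 2 values at 0 and 6 at 26 total 156; raise one of the low values by 20 (still ≤ 25) to hit 176.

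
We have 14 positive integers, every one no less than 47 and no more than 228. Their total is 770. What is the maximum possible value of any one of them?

To make one integer as large as possible, make the other 13 as small as possible.
The other 13 contribute at least 13 × 47 = 611, leaving at most 770 − 611 = 159.
Since 159 ≤ 228, this is achievable: one at 159 and 13 at 47.

159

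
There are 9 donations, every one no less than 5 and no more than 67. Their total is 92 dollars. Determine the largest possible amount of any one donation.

52

Maximizing one value means minimizing the remaining 8.
The other 8 contribute at least 8 × 5 = 40, leaving at most 92 − 40 = 52.
Since 52 ≤ 67, this is achievable: one at 52 and 8 at 5.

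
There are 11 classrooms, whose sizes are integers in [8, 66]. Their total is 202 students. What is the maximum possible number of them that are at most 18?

Each value at 18 or below falls at least 66 − 18 = 48 short of the ceiling 66.
The ceiling total is 11 × 66 = 726, and we need 202, so at most ⌊(726 − 202)/48⌋ = 10 can be that low.
k = 10 is achieved by 10 values at 18 and 1 at 66, total 246; lower one of the 66's by 44 (still > 18) to reach 202.

10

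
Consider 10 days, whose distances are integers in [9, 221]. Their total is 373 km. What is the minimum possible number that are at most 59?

5

Each value above 59 is at least 60, contributing at least 60 − 9 = 51 above the floor 9.
The sum exceeds the floor total 90 by 283, so at most ⌊283/51⌋ = 5 exceed 59, and at least 5 are ≤ 59.
Exactly 5 works: 5 values at 9 and 5 at 60 total 345; raise one of the low values by 28 (still ≤ 59) to hit 373.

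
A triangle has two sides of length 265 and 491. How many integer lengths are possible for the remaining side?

529

The triangle inequality gives |265 − 491| < c < 265 + 491, i.e. 226 < c < 756.
So c can be any integer from 227 to 755: 529 values.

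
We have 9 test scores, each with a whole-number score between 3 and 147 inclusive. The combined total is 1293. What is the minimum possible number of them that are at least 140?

6

If only k of them are at least 140, the other 9 − k are at most 139, so the total is at most k·147 + (9 − k)·139.
This must reach 1293, so k·147 + (9 − k)·139 ≥ 1293, giving k ≥ 6.
Exactly 6 works: 6 values at 147 and 3 at 139 total 1299; lower one of the high values by 6 (still ≥ 140) to hit 1293.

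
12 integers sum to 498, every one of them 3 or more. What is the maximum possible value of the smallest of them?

41

The average is 498/12 < 42, so some value is ≤ 41.
Taking 6 copies of 41 and 6 copies of 42 gives exactly 498, so 41 is attained.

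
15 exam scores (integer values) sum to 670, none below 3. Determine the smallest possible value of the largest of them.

The 15 values sum to 670, so their maximum is at least ⌈670/15⌉ = 45.
Achievable: 10 of them at 45 and 5 at 44 total 670.

45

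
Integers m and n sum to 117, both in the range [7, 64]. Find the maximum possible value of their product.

With m + n fixed, mn peaks when the two are closest together.
Taking m = 58 and n = 59 (both in [7, 64]) gives mn = 3422.

3422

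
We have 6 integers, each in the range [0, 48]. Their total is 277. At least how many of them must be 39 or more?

5

Suppose at most 6 − j of them reach 39; then j values are ≤ 38 and the rest ≤ 48.
The total is then ≤ 38·j + 48·(6 − j) = 288 − 10j. For this to be ≥ 277 we need j ≤ 1, so at least 6 − 1 = 5 must reach 39.
Exactly 5 works: 5 values at 48 and 1 at 38 total 278; lower one of the high values by 1 (still ≥ 39) to hit 277.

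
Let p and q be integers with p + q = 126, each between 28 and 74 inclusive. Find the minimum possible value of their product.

pq = p(126 − p) is concave in p, so over [52, 74] it is minimized at an endpoint.
The extreme feasible split is p = 52, q = 74, giving pq = 3848.

3848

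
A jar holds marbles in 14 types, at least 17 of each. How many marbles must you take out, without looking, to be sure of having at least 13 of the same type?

169

In the worst case you draw 12 of each of the 14 types: 14 × 12 = 168.
One more forces 13 of some type, so 168 + 1 = 169.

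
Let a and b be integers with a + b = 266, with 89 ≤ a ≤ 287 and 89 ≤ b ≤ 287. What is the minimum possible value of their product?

15753

ab = a(266 − a) is concave in a, so over [89, 177] it is minimized at an endpoint.
At the endpoint a = 89, b = 266 − 89 = 177, so ab = 89 × 177 = 15753.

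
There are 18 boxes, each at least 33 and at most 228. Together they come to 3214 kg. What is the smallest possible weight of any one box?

33

Minimizing one value means maximizing the remaining 17.
The other 17 can take up 17 × 228 = 3876 ≥ 3214 − 33, so one box can sit at its floor of 33.
Achievable: one at 33 and the other 17 totalling 3181, which fits since 17 × 33 ≤ 3181 ≤ 17 × 228.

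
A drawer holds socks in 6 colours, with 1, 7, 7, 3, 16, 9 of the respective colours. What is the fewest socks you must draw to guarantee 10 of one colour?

37

In the worst case you take as many as possible of each colour without reaching 10: 1 + 7 + 7 + 3 + 9 + 9 = 36.
The next one must give 10 of some colour, so 36 + 1 = 37.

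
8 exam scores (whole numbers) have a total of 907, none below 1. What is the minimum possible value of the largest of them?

If every one of the 8 were at most 113, the total would be at most 8 × 113 = 904 < 907.
Equality holds with 3 values of 114 and 5 values of 113.

114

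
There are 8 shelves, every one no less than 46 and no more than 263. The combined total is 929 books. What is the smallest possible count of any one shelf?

Minimizing one value means maximizing the remaining 7.
The other 7 can take up 7 × 263 = 1841 ≥ 929 − 46, so one shelf can sit at its floor of 46.
Achievable: one at 46 and the other 7 totalling 883, which fits since 7 × 46 ≤ 883 ≤ 7 × 263.

46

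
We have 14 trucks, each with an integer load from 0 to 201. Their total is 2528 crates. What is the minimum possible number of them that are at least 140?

10

Suppose at most 14 − j of them reach 140; then j values are ≤ 139 and the rest ≤ 201.
The total is then ≤ 139·j + 201·(14 − j) = 2814 − 62j. For this to be ≥ 2528 we need j ≤ 4, so at least 14 − 4 = 10 must reach 140.
Exactly 10 works: 10 values at 201 and 4 at 139 total 2566; lower one of the high values by 38 (still ≥ 140) to hit 2528.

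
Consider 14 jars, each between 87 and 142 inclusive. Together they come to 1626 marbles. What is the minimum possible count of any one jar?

87

Minimizing one value means maximizing the remaining 13.
The other 13 can take up 13 × 142 = 1846 ≥ 1626 − 87, so one jar can sit at its floor of 87.
Achievable: one at 87 and the other 13 totalling 1539, which fits since 13 × 87 ≤ 1539 ≤ 13 × 142.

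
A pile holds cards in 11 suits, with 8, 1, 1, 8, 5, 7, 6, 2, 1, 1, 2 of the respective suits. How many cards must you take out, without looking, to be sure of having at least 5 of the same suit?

29

In the worst case you take as many as possible of each suit without reaching 5: 4 + 1 + 1 + 4 + 4 + 4 + 4 + 2 + 1 + 1 + 2 = 28.
The next one must give 5 of some suit, so 28 + 1 = 29.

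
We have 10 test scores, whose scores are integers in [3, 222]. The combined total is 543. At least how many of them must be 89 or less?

If only k of them are at most 89, the other 10 − k are at least 90, so the total is at least (10 − k)·90 + k·3.
This is ≤ 543, so (10 − k)·90 + 3k ≤ 543, which gives k ≥ 5.
Exactly 5 works: 5 values at 3 and 5 at 90 total 465; raise one of the low values by 78 (still ≤ 89) to hit 543.

5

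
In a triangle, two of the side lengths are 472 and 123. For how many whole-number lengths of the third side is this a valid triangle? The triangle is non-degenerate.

245

The triangle inequality gives |472 − 123| < c < 472 + 123, i.e. 349 < c < 595.
So c can be any integer from 350 to 594: 245 values.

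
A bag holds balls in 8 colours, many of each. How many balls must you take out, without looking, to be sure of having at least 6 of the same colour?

In the worst case you draw 5 of each of the 8 colours: 8 × 5 = 40.
One more forces 6 of some colour, so 40 + 1 = 41.

41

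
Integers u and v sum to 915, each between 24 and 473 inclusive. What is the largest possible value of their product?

209306

With u + v fixed, uv peaks when the two are closest together.
Taking u = 457 and v = 458 (both in [24, 473]) gives uv = 209306.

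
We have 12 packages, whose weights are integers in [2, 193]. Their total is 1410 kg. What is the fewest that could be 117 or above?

1

Each value short of 117 is at most 116, costing at least 193 − 116 = 77 against the maximum total of 2316.
We can afford to lose at most 2316 − 1410 = 906, so at most ⌊906/77⌋ = 11 fall short, and at least 1 are ≥ 117.
Exactly 1 works: 1 value at 193 and 11 at 116 total 1469; lower one of the high values by 59 (still ≥ 117) to hit 1410.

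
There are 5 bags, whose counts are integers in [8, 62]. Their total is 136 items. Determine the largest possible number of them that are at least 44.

If k of the values are ≥ 44, the total is ≥ 44k + 8(5 − k).
Setting 44k + 8(5 − k) ≤ 136 gives 36k ≤ 96, so k ≤ 2.
k = 2 is achieved by 2 values at 44 and 3 at 8, total 112; add 24 to one value (staying below 44) to reach 136.

2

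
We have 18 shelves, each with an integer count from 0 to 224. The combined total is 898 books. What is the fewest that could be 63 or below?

Each value above 63 is at least 64, contributing at least 64 − 0 = 64 above the floor 0.
The sum exceeds the floor total 0 by 898, so at most ⌊898/64⌋ = 14 exceed 63, and at least 4 are ≤ 63.
Exactly 4 works: 4 values at 0 and 14 at 64 total 896; raise one of the low values by 2 (still ≤ 63) to hit 898.

4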